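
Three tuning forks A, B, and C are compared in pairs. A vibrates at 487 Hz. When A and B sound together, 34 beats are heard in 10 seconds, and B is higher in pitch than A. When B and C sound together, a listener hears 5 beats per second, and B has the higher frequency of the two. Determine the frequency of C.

485.4 Hz

A–B: Beat frequency = 34/10 = 3.4 Hz.
B is above A, so f_B = 487 + 3.4 = 490.4 Hz.
C is below B, so f_C = 490.4 − 5 = 485.4 Hz.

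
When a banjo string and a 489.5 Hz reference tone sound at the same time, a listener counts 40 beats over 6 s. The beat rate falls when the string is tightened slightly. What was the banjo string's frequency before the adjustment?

Beat frequency = 40/6 = 6.6667 Hz.
|f − 489.5| = 6.6667, so the banjo string was at either 482.8333 Hz or 496.1667 Hz.
Increasing tension raises a string's frequency; the adjustment raises the banjo string's frequency.
The beat rate fell, so the adjustment moved the banjo string toward 489.5 Hz — it must have started below the reference.

482.8333 Hz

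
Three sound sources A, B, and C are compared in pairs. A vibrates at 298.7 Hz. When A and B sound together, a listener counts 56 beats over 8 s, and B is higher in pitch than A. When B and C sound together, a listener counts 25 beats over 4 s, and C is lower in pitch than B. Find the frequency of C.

A–B: Beat frequency = 56/8 = 7 Hz.
B is above A, so f_B = 298.7 + 7 = 305.7 Hz.
B–C: Beat frequency = 25/4 = 6.25 Hz.
C is below B, so f_C = 305.7 − 6.25 = 299.45 Hz.

299.45 Hz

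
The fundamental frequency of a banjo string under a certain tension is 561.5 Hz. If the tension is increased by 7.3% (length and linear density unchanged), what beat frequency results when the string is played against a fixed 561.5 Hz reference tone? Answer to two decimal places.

For a string, f ∝ √T, so the new frequency is 561.5·√1.073 = 581.6338 Hz.
f_beat = |581.6338 − 561.5| = 20.13 Hz.

20.13 Hz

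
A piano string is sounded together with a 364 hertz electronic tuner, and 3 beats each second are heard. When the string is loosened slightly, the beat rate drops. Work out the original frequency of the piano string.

367 Hz

|f − 364| = 3, so the piano string was at either 361 Hz or 367 Hz.
Reducing tension lowers a string's frequency; the adjustment lowers the piano string's frequency.
The beat rate fell, so the adjustment moved the piano string toward 364 Hz — it must have started above the reference.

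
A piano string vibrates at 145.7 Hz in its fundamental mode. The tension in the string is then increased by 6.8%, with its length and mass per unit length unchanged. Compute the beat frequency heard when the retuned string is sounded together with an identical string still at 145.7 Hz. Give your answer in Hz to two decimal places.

For a string, f ∝ √T, so the new frequency is 145.7·√1.068 = 150.5723 Hz.
f_beat = |150.5723 − 145.7| = 4.87 Hz.

4.87 Hz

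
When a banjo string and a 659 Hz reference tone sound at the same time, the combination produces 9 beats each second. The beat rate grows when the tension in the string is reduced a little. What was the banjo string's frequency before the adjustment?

|f − 659| = 9, so the banjo string was at either 650 Hz or 668 Hz.
Lower tension means lower frequency; the adjustment lowers the banjo string's frequency.
The beat rate rose, so the adjustment moved the banjo string further from 659 Hz — it was already below the reference.

650 Hz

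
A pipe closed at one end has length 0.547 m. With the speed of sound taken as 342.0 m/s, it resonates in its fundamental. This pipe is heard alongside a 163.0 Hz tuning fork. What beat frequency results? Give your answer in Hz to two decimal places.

Closed pipe (odd harmonics): f_n = n·v/(4L) = 1·342.0/(4·0.547) = 156.3071 Hz.
f_beat = |156.3071 − 163.0| = 6.69 Hz.

6.69 Hz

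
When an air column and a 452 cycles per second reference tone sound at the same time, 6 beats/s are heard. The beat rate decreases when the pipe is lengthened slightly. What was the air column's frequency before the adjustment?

|f − 452| = 6, so the air column was at either 446 Hz or 458 Hz.
A longer pipe has a lower fundamental; the adjustment lowers the air column's frequency.
The beat rate fell, so the adjustment moved the air column toward 452 Hz — it must have started above the reference.

458 Hz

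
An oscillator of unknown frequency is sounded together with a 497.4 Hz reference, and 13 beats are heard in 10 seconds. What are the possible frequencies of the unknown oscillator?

496.1 Hz or 498.7 Hz

Beat frequency = 13/10 = 1.3 Hz.
|f − 497.4| = 1.3, so f = 497.4 ± 1.3.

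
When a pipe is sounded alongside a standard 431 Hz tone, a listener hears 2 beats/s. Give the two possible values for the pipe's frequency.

429 Hz or 433 Hz

|f − 431| = 2, so f = 431 ± 2.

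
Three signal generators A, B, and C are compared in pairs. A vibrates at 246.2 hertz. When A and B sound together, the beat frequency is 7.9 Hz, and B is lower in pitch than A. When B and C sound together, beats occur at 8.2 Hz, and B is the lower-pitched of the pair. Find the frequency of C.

B is below A, so f_B = 246.2 − 7.9 = 238.3 Hz.
C is above B, so f_C = 238.3 + 8.2 = 246.5 Hz.

246.5 Hz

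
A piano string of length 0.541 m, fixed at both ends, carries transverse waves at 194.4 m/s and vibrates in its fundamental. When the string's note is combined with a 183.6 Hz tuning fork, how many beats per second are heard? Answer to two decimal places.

For a string fixed at both ends, f_n = n·v/(2L) = 1·194.4/(2·0.541) = 179.6673 Hz.
f_beat = |179.6673 − 183.6| = 3.93 Hz.

3.93 Hz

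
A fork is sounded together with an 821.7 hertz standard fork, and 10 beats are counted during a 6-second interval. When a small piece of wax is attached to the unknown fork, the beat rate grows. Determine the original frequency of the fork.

Beat frequency = 10/6 = 1.6667 Hz.
|f − 821.7| = 1.6667, so the fork was at either 820.0333 Hz or 823.3667 Hz.
Loading a fork with wax lowers its frequency; the adjustment lowers the fork's frequency.
The beat rate rose, so the adjustment moved the fork further from 821.7 Hz — it was already below the reference.

820.0333 Hz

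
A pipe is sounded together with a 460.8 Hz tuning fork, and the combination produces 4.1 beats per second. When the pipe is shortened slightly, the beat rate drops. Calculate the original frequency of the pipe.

456.7 Hz

|f − 460.8| = 4.1, so the pipe was at either 456.7 Hz or 464.9 Hz.
A shorter pipe has a higher fundamental; the adjustment raises the pipe's frequency.
The beat rate fell, so the adjustment moved the pipe toward 460.8 Hz — it must have started below the reference.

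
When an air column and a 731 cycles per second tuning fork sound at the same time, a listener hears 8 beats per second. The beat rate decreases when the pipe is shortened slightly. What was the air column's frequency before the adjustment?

723 Hz

|f − 731| = 8, so the air column was at either 723 Hz or 739 Hz.
A shorter pipe has a higher fundamental; the adjustment raises the air column's frequency.
The beat rate fell, so the adjustment moved the air column toward 731 Hz — it must have started below the reference.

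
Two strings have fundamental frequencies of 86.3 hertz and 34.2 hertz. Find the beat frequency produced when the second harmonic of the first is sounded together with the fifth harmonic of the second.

1.6 Hz

Second harmonic of the first: 2·86.3 = 172.6 Hz.
Fifth harmonic of the second: 5·34.2 = 171.0 Hz.
f_beat = |172.6 − 171.0| = 1.6 Hz.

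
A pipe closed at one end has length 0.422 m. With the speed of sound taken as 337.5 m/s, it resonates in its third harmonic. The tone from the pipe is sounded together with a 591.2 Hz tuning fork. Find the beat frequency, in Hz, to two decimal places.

Closed pipe (odd harmonics): f_n = n·v/(4L) = 3·337.5/(4·0.422) = 599.8223 Hz.
f_beat = |599.8223 − 591.2| = 8.62 Hz.

8.62 Hz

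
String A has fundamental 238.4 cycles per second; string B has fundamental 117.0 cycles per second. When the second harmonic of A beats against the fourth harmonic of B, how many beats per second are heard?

8.8 Hz

Second harmonic of the first: 2·238.4 = 476.8 Hz.
Fourth harmonic of the second: 4·117.0 = 468.0 Hz.
f_beat = |476.8 − 468.0| = 8.8 Hz.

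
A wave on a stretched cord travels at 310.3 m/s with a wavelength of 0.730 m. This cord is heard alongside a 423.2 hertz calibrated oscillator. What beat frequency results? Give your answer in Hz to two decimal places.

1.87 Hz

Source frequency f = v/λ = 310.3/0.730 = 425.0685 Hz.
f_beat = |425.0685 − 423.2| = 1.87 Hz.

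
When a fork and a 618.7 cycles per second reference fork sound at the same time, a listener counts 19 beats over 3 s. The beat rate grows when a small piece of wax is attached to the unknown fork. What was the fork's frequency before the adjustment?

Beat frequency = 19/3 = 6.3333 Hz.
|f − 618.7| = 6.3333, so the fork was at either 612.3667 Hz or 625.0333 Hz.
Loading a fork with wax lowers its frequency; the adjustment lowers the fork's frequency.
The beat rate rose, so the adjustment moved the fork further from 618.7 Hz — it was already below the reference.

612.3667 Hz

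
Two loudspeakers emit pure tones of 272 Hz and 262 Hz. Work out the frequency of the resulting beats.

The beat frequency equals the magnitude of the frequency difference.
|272 − 262| = 10 Hz.

10 Hz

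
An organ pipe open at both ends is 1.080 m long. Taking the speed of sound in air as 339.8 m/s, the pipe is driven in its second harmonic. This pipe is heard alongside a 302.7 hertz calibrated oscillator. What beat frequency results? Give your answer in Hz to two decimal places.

Open pipe: f_n = n·v/(2L) = 2·339.8/(2·1.080) = 314.6296 Hz.
f_beat = |314.6296 − 302.7| = 11.93 Hz.

11.93 Hz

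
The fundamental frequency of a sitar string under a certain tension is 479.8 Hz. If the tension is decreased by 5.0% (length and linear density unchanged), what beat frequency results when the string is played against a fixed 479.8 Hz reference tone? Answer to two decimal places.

For a string, f ∝ √T, so the new frequency is 479.8·√0.950 = 467.6512 Hz.
f_beat = |467.6512 − 479.8| = 12.15 Hz.

12.15 Hz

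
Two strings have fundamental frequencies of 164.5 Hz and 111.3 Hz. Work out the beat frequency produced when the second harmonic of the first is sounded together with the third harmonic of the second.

4.9 Hz

Second harmonic of the first: 2·164.5 = 329.0 Hz.
Third harmonic of the second: 3·111.3 = 333.9 Hz.
f_beat = |329.0 − 333.9| = 4.9 Hz.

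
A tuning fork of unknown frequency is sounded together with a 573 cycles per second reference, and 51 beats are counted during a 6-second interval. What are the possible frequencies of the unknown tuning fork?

Beat frequency = 51/6 = 8.5 Hz.
|f − 573| = 8.5, so f = 573 ± 8.5.

564.5 Hz or 581.5 Hz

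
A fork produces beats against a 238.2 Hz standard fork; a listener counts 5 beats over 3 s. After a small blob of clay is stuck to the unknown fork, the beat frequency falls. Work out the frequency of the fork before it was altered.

Beat frequency = 5/3 = 1.6667 Hz.
|f − 238.2| = 1.6667, so the fork was at either 236.5333 Hz or 239.8667 Hz.
Adding mass to a fork lowers its frequency; the adjustment lowers the fork's frequency.
The beat rate fell, so the adjustment moved the fork toward 238.2 Hz — it must have started above the reference.

239.8667 Hz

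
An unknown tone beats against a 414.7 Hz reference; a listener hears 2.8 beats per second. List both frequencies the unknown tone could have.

|f − 414.7| = 2.8, so f = 414.7 ± 2.8.

411.9 Hz or 417.5 Hz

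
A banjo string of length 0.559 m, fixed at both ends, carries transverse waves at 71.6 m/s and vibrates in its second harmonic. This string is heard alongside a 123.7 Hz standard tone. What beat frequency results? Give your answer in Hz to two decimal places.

4.39 Hz

For a string fixed at both ends, f_n = n·v/(2L) = 2·71.6/(2·0.559) = 128.0859 Hz.
f_beat = |128.0859 − 123.7| = 4.39 Hz.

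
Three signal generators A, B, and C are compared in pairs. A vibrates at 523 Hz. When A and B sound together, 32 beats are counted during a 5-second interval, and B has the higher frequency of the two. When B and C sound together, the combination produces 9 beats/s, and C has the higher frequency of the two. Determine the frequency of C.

538.4 Hz

A–B: Beat frequency = 32/5 = 6.4 Hz.
B is above A, so f_B = 523 + 6.4 = 529.4 Hz.
C is above B, so f_C = 529.4 + 9 = 538.4 Hz.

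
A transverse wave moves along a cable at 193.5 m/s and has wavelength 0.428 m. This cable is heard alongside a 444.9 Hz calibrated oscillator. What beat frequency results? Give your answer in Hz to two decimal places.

7.20 Hz

Source frequency f = v/λ = 193.5/0.428 = 452.1028 Hz.
f_beat = |452.1028 − 444.9| = 7.20 Hz.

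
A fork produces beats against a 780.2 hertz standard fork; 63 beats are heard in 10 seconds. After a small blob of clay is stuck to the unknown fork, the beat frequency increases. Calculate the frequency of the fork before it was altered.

773.9 Hz

Beat frequency = 63/10 = 6.3 Hz.
|f − 780.2| = 6.3, so the fork was at either 773.9 Hz or 786.5 Hz.
Adding mass to a fork lowers its frequency; the adjustment lowers the fork's frequency.
The beat rate rose, so the adjustment moved the fork further from 780.2 Hz — it was already below the reference.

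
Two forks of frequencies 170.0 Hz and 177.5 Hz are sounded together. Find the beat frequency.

7.5 Hz

The beat frequency equals the magnitude of the frequency difference.
|170.0 − 177.5| = 7.5 Hz.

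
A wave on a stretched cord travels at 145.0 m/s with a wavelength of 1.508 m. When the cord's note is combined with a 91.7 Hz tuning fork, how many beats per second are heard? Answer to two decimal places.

Source frequency f = v/λ = 145.0/1.508 = 96.1538 Hz.
f_beat = |96.1538 − 91.7| = 4.45 Hz.

4.45 Hz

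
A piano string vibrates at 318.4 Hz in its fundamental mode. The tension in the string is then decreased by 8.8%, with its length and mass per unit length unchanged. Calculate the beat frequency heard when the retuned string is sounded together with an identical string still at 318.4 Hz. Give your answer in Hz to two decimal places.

For a string, f ∝ √T, so the new frequency is 318.4·√0.912 = 304.0678 Hz.
f_beat = |304.0678 − 318.4| = 14.33 Hz.

14.33 Hz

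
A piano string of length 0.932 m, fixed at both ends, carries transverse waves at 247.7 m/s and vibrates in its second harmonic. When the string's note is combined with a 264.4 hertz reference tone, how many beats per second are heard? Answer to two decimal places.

For a string fixed at both ends, f_n = n·v/(2L) = 2·247.7/(2·0.932) = 265.7725 Hz.
f_beat = |265.7725 − 264.4| = 1.37 Hz.

1.37 Hz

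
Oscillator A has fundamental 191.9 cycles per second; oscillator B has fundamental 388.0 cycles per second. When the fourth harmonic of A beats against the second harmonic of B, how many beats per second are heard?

8.4 Hz

Fourth harmonic of the first: 4·191.9 = 767.6 Hz.
Second harmonic of the second: 2·388.0 = 776.0 Hz.
f_beat = |767.6 − 776.0| = 8.4 Hz.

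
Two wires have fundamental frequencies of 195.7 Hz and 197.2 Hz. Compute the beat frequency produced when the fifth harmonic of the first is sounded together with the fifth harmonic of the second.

7.5 Hz

Fifth harmonic of the first: 5·195.7 = 978.5 Hz.
Fifth harmonic of the second: 5·197.2 = 986.0 Hz.
f_beat = |978.5 − 986.0| = 7.5 Hz.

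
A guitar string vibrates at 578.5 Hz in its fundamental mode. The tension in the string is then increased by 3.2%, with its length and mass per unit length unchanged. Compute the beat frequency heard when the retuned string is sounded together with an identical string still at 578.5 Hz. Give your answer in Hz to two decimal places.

9.18 Hz

For a string, f ∝ √T, so the new frequency is 578.5·√1.032 = 587.6831 Hz.
f_beat = |587.6831 − 578.5| = 9.18 Hz.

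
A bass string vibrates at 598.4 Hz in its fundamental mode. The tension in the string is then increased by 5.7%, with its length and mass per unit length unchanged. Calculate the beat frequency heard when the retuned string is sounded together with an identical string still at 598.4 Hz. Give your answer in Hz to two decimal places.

For a string, f ∝ √T, so the new frequency is 598.4·√1.057 = 615.2181 Hz.
f_beat = |615.2181 − 598.4| = 16.82 Hz.

16.82 Hz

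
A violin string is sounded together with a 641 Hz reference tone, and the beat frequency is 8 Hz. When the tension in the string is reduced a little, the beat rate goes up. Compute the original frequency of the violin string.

633 Hz

|f − 641| = 8, so the violin string was at either 633 Hz or 649 Hz.
Lower tension means lower frequency; the adjustment lowers the violin string's frequency.
The beat rate rose, so the adjustment moved the violin string further from 641 Hz — it was already below the reference.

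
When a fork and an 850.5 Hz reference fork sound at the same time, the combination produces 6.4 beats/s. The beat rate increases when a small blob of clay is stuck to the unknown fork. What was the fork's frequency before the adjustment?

844.1 Hz

|f − 850.5| = 6.4, so the fork was at either 844.1 Hz or 856.9 Hz.
Adding mass to a fork lowers its frequency; the adjustment lowers the fork's frequency.
The beat rate rose, so the adjustment moved the fork further from 850.5 Hz — it was already below the reference.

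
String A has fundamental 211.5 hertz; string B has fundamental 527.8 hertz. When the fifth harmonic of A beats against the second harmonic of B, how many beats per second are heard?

Fifth harmonic of the first: 5·211.5 = 1057.5 Hz.
Second harmonic of the second: 2·527.8 = 1055.6 Hz.
f_beat = |1057.5 − 1055.6| = 1.9 Hz.

1.9 Hz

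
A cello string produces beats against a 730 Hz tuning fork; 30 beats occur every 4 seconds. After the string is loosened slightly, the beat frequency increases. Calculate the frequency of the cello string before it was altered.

722.5 Hz

Beat frequency = 30/4 = 7.5 Hz.
|f − 730| = 7.5, so the cello string was at either 722.5 Hz or 737.5 Hz.
Reducing tension lowers a string's frequency; the adjustment lowers the cello string's frequency.
The beat rate rose, so the adjustment moved the cello string further from 730 Hz — it was already below the reference.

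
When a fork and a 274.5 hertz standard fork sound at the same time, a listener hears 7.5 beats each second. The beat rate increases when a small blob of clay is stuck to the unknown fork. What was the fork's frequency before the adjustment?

|f − 274.5| = 7.5, so the fork was at either 267 Hz or 282 Hz.
Adding mass to a fork lowers its frequency; the adjustment lowers the fork's frequency.
The beat rate rose, so the adjustment moved the fork further from 274.5 Hz — it was already below the reference.

267 Hz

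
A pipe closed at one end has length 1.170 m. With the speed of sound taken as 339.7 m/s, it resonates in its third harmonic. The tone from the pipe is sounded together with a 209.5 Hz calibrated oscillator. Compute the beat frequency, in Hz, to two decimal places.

8.26 Hz

Closed pipe (odd harmonics): f_n = n·v/(4L) = 3·339.7/(4·1.170) = 217.7564 Hz.
f_beat = |217.7564 − 209.5| = 8.26 Hz.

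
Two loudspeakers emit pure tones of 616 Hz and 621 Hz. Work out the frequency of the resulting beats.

5 Hz

Beats arise from superposition of two nearby frequencies; the beat rate is |f₁ − f₂|.
|616 − 621| = 5 Hz.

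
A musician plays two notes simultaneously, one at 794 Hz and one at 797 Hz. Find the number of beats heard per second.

3 Hz

f_beat = |f₁ − f₂|.
|794 − 797| = 3 Hz.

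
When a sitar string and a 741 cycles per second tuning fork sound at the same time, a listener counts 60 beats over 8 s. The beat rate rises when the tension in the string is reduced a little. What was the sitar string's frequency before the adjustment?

Beat frequency = 60/8 = 7.5 Hz.
|f − 741| = 7.5, so the sitar string was at either 733.5 Hz or 748.5 Hz.
Lower tension means lower frequency; the adjustment lowers the sitar string's frequency.
The beat rate rose, so the adjustment moved the sitar string further from 741 Hz — it was already below the reference.

733.5 Hz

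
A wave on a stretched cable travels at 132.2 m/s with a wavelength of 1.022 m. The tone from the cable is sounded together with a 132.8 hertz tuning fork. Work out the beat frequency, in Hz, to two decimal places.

3.45 Hz

Source frequency f = v/λ = 132.2/1.022 = 129.3542 Hz.
f_beat = |129.3542 − 132.8| = 3.45 Hz.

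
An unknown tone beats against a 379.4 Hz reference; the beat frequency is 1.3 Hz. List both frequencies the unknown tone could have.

|f − 379.4| = 1.3, so f = 379.4 ± 1.3.

378.1 Hz or 380.7 Hz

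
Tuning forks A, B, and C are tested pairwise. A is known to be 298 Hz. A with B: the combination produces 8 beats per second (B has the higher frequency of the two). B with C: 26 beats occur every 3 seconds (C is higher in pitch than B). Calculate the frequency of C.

B is above A, so f_B = 298 + 8 = 306 Hz.
B–C: Beat frequency = 26/3 = 8.6667 Hz.
C is above B, so f_C = 306 + 8.6667 = 314.6667 Hz.

314.6667 Hz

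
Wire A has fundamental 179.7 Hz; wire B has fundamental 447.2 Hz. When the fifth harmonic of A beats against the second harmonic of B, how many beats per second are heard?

4.1 Hz

Fifth harmonic of the first: 5·179.7 = 898.5 Hz.
Second harmonic of the second: 2·447.2 = 894.4 Hz.
f_beat = |898.5 − 894.4| = 4.1 Hz.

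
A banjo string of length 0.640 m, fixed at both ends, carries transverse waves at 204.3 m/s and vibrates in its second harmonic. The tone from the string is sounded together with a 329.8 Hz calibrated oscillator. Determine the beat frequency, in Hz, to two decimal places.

10.58 Hz

For a string fixed at both ends, f_n = n·v/(2L) = 2·204.3/(2·0.640) = 319.2188 Hz.
f_beat = |319.2188 − 329.8| = 10.58 Hz.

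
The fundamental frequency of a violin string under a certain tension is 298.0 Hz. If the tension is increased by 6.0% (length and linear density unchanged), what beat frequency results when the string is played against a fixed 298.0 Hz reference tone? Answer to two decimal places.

For a string, f ∝ √T, so the new frequency is 298.0·√1.060 = 306.8098 Hz.
f_beat = |306.8098 − 298.0| = 8.81 Hz.

8.81 Hz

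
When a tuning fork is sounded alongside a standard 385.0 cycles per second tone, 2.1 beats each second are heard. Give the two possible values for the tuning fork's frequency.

382.9 Hz or 387.1 Hz

|f − 385.0| = 2.1, so f = 385.0 ± 2.1.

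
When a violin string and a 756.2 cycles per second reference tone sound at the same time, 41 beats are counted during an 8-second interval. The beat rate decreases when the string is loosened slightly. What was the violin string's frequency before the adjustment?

761.325 Hz

Beat frequency = 41/8 = 5.125 Hz.
|f − 756.2| = 5.125, so the violin string was at either 751.075 Hz or 761.325 Hz.
Reducing tension lowers a string's frequency; the adjustment lowers the violin string's frequency.
The beat rate fell, so the adjustment moved the violin string toward 756.2 Hz — it must have started above the reference.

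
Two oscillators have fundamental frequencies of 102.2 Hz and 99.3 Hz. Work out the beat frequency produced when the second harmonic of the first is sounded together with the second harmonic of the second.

5.8 Hz

Second harmonic of the first: 2·102.2 = 204.4 Hz.
Second harmonic of the second: 2·99.3 = 198.6 Hz.
f_beat = |204.4 − 198.6| = 5.8 Hz.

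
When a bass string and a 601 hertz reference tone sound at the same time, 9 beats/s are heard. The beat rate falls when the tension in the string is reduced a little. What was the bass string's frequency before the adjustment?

610 Hz

|f − 601| = 9, so the bass string was at either 592 Hz or 610 Hz.
Lower tension means lower frequency; the adjustment lowers the bass string's frequency.
The beat rate fell, so the adjustment moved the bass string toward 601 Hz — it must have started above the reference.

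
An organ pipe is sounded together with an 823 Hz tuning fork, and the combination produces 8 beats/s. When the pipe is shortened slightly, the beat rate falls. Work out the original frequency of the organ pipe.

|f − 823| = 8, so the organ pipe was at either 815 Hz or 831 Hz.
A shorter pipe has a higher fundamental; the adjustment raises the organ pipe's frequency.
The beat rate fell, so the adjustment moved the organ pipe toward 823 Hz — it must have started below the reference.

815 Hz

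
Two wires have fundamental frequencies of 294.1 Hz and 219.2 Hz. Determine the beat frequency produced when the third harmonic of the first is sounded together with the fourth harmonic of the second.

5.5 Hz

Third harmonic of the first: 3·294.1 = 882.3 Hz.
Fourth harmonic of the second: 4·219.2 = 876.8 Hz.
f_beat = |882.3 − 876.8| = 5.5 Hz.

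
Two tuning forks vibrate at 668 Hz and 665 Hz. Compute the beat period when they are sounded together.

0.333 s

f_beat = |668 − 665| = 3 Hz.
Beat period T = 1 / f_beat = 1 / 3 s.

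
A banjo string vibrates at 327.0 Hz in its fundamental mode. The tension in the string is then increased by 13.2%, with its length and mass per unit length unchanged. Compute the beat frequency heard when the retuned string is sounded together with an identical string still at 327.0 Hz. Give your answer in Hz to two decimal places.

For a string, f ∝ √T, so the new frequency is 327.0·√1.132 = 347.9132 Hz.
f_beat = |347.9132 − 327.0| = 20.91 Hz.

20.91 Hz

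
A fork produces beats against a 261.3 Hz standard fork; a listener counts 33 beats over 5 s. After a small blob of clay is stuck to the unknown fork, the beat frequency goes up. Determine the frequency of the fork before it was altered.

Beat frequency = 33/5 = 6.6 Hz.
|f − 261.3| = 6.6, so the fork was at either 254.7 Hz or 267.9 Hz.
Adding mass to a fork lowers its frequency; the adjustment lowers the fork's frequency.
The beat rate rose, so the adjustment moved the fork further from 261.3 Hz — it was already below the reference.

254.7 Hz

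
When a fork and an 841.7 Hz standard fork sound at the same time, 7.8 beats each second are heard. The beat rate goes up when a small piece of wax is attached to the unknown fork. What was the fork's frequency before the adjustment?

|f − 841.7| = 7.8, so the fork was at either 833.9 Hz or 849.5 Hz.
Loading a fork with wax lowers its frequency; the adjustment lowers the fork's frequency.
The beat rate rose, so the adjustment moved the fork further from 841.7 Hz — it was already below the reference.

833.9 Hz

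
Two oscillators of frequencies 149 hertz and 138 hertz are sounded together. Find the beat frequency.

Beats arise from superposition of two nearby frequencies; the beat rate is |f₁ − f₂|.
|149 − 138| = 11 Hz.

11 Hz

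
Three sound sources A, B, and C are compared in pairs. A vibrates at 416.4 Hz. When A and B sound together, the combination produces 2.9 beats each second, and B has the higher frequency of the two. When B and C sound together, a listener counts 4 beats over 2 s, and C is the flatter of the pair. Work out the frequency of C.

417.3 Hz

B is above A, so f_B = 416.4 + 2.9 = 419.3 Hz.
B–C: Beat frequency = 4/2 = 2 Hz.
C is below B, so f_C = 419.3 − 2 = 417.3 Hz.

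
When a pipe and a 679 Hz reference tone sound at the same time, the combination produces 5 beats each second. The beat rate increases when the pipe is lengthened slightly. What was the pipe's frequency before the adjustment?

674 Hz

|f − 679| = 5, so the pipe was at either 674 Hz or 684 Hz.
A longer pipe has a lower fundamental; the adjustment lowers the pipe's frequency.
The beat rate rose, so the adjustment moved the pipe further from 679 Hz — it was already below the reference.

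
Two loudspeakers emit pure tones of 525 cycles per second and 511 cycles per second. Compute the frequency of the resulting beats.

f_beat = |f₁ − f₂|.
|525 − 511| = 14 Hz.

14 Hz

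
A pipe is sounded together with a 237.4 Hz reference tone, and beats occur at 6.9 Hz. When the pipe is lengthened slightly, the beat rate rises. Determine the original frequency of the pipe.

230.5 Hz

|f − 237.4| = 6.9, so the pipe was at either 230.5 Hz or 244.3 Hz.
A longer pipe has a lower fundamental; the adjustment lowers the pipe's frequency.
The beat rate rose, so the adjustment moved the pipe further from 237.4 Hz — it was already below the reference.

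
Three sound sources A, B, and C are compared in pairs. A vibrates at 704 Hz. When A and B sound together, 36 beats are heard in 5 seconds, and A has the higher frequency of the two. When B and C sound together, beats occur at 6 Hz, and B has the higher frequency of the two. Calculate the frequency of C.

690.8 Hz

A–B: Beat frequency = 36/5 = 7.2 Hz.
B is below A, so f_B = 704 − 7.2 = 696.8 Hz.
C is below B, so f_C = 696.8 − 6 = 690.8 Hz.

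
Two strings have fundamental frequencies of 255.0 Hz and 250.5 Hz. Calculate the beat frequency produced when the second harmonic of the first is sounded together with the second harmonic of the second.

9.0 Hz

Second harmonic of the first: 2·255.0 = 510.0 Hz.
Second harmonic of the second: 2·250.5 = 501.0 Hz.
f_beat = |510.0 − 501.0| = 9.0 Hz.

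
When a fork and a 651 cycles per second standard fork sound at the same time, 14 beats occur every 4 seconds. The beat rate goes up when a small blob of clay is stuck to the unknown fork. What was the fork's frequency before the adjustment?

Beat frequency = 14/4 = 3.5 Hz.
|f − 651| = 3.5, so the fork was at either 647.5 Hz or 654.5 Hz.
Adding mass to a fork lowers its frequency; the adjustment lowers the fork's frequency.
The beat rate rose, so the adjustment moved the fork further from 651 Hz — it was already below the reference.

647.5 Hz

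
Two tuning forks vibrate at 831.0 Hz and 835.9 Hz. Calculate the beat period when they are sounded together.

0.204 s

f_beat = |831.0 − 835.9| = 4.9 Hz.
Beat period T = 1 / f_beat = 1 / 4.9 s.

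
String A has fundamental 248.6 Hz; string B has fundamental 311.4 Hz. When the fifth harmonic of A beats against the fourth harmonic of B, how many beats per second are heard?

Fifth harmonic of the first: 5·248.6 = 1243.0 Hz.
Fourth harmonic of the second: 4·311.4 = 1245.6 Hz.
f_beat = |1243.0 − 1245.6| = 2.6 Hz.

2.6 Hz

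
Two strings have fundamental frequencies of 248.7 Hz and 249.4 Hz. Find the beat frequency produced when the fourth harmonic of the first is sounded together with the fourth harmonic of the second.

Fourth harmonic of the first: 4·248.7 = 994.8 Hz.
Fourth harmonic of the second: 4·249.4 = 997.6 Hz.
f_beat = |994.8 − 997.6| = 2.8 Hz.

2.8 Hz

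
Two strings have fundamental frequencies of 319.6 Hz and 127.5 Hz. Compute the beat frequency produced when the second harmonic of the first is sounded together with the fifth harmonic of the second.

1.7 Hz

Second harmonic of the first: 2·319.6 = 639.2 Hz.
Fifth harmonic of the second: 5·127.5 = 637.5 Hz.
f_beat = |639.2 − 637.5| = 1.7 Hz.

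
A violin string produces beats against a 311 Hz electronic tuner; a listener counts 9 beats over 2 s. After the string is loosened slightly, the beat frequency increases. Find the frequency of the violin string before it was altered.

Beat frequency = 9/2 = 4.5 Hz.
|f − 311| = 4.5, so the violin string was at either 306.5 Hz or 315.5 Hz.
Reducing tension lowers a string's frequency; the adjustment lowers the violin string's frequency.
The beat rate rose, so the adjustment moved the violin string further from 311 Hz — it was already below the reference.

306.5 Hz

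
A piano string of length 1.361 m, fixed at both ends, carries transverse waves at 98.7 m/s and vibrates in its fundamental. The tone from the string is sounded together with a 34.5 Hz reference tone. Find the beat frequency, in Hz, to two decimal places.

For a string fixed at both ends, f_n = n·v/(2L) = 1·98.7/(2·1.361) = 36.2601 Hz.
f_beat = |36.2601 − 34.5| = 1.76 Hz.

1.76 Hz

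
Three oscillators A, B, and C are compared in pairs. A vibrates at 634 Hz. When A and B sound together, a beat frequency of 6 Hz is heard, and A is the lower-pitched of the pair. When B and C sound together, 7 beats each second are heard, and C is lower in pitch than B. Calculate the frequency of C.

B is above A, so f_B = 634 + 6 = 640 Hz.
C is below B, so f_C = 640 − 7 = 633 Hz.

633 Hz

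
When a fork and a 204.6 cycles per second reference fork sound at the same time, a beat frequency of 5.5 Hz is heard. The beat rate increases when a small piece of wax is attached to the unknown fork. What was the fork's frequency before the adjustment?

|f − 204.6| = 5.5, so the fork was at either 199.1 Hz or 210.1 Hz.
Loading a fork with wax lowers its frequency; the adjustment lowers the fork's frequency.
The beat rate rose, so the adjustment moved the fork further from 204.6 Hz — it was already below the reference.

199.1 Hz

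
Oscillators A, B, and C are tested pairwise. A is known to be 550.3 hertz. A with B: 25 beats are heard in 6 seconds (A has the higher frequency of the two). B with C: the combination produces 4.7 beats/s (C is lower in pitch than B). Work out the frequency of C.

A–B: Beat frequency = 25/6 = 4.1667 Hz.
B is below A, so f_B = 550.3 − 4.1667 = 546.1333 Hz.
C is below B, so f_C = 546.1333 − 4.7 = 541.4333 Hz.

541.4333 Hz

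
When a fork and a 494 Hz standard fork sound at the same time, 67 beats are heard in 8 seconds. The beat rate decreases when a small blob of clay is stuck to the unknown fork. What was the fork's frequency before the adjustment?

502.375 Hz

Beat frequency = 67/8 = 8.375 Hz.
|f − 494| = 8.375, so the fork was at either 485.625 Hz or 502.375 Hz.
Adding mass to a fork lowers its frequency; the adjustment lowers the fork's frequency.
The beat rate fell, so the adjustment moved the fork toward 494 Hz — it must have started above the reference.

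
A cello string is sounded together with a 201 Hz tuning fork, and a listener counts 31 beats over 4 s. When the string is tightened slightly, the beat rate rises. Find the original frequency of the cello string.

208.75 Hz

Beat frequency = 31/4 = 7.75 Hz.
|f − 201| = 7.75, so the cello string was at either 193.25 Hz or 208.75 Hz.
Increasing tension raises a string's frequency; the adjustment raises the cello string's frequency.
The beat rate rose, so the adjustment moved the cello string further from 201 Hz — it was already above the reference.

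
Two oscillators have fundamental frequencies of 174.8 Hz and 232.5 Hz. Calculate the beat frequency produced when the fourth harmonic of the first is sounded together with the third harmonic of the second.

Fourth harmonic of the first: 4·174.8 = 699.2 Hz.
Third harmonic of the second: 3·232.5 = 697.5 Hz.
f_beat = |699.2 − 697.5| = 1.7 Hz.

1.7 Hz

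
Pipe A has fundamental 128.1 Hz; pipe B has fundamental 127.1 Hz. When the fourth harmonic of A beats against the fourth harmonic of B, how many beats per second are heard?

4.0 Hz

Fourth harmonic of the first: 4·128.1 = 512.4 Hz.
Fourth harmonic of the second: 4·127.1 = 508.4 Hz.
f_beat = |512.4 − 508.4| = 4.0 Hz.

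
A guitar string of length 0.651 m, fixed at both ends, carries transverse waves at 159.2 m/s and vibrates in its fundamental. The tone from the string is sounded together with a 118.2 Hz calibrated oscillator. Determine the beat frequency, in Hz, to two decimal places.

For a string fixed at both ends, f_n = n·v/(2L) = 1·159.2/(2·0.651) = 122.2734 Hz.
f_beat = |122.2734 − 118.2| = 4.07 Hz.

4.07 Hz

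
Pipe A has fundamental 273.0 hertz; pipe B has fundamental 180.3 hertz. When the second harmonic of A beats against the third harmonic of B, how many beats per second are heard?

5.1 Hz

Second harmonic of the first: 2·273.0 = 546.0 Hz.
Third harmonic of the second: 3·180.3 = 540.9 Hz.
f_beat = |546.0 − 540.9| = 5.1 Hz.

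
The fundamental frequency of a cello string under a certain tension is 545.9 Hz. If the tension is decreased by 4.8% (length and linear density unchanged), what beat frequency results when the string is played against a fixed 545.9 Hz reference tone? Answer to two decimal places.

13.26 Hz

For a string, f ∝ √T, so the new frequency is 545.9·√0.952 = 532.6373 Hz.
f_beat = |532.6373 − 545.9| = 13.26 Hz.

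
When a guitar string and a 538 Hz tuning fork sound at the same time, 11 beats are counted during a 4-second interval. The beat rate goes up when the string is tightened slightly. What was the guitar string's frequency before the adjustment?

Beat frequency = 11/4 = 2.75 Hz.
|f − 538| = 2.75, so the guitar string was at either 535.25 Hz or 540.75 Hz.
Increasing tension raises a string's frequency; the adjustment raises the guitar string's frequency.
The beat rate rose, so the adjustment moved the guitar string further from 538 Hz — it was already above the reference.

540.75 Hz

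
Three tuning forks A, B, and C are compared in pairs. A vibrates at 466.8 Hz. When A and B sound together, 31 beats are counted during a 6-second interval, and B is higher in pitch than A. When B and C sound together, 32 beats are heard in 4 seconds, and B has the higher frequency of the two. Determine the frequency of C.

463.9667 Hz

A–B: Beat frequency = 31/6 = 5.1667 Hz.
B is above A, so f_B = 466.8 + 5.1667 = 471.9667 Hz.
B–C: Beat frequency = 32/4 = 8 Hz.
C is below B, so f_C = 471.9667 − 8 = 463.9667 Hz.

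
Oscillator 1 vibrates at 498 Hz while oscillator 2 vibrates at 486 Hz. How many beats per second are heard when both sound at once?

12 Hz

Beats arise from superposition of two nearby frequencies; the beat rate is |f₁ − f₂|.
|498 − 486| = 12 Hz.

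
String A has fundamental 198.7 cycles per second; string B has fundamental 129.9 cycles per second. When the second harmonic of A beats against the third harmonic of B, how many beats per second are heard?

7.7 Hz

Second harmonic of the first: 2·198.7 = 397.4 Hz.
Third harmonic of the second: 3·129.9 = 389.7 Hz.
f_beat = |397.4 − 389.7| = 7.7 Hz.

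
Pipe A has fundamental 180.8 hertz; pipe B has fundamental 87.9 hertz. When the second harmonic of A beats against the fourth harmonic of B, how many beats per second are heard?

10.0 Hz

Second harmonic of the first: 2·180.8 = 361.6 Hz.
Fourth harmonic of the second: 4·87.9 = 351.6 Hz.
f_beat = |361.6 − 351.6| = 10.0 Hz.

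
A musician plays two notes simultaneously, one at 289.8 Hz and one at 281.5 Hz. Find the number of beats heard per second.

Beats arise from superposition of two nearby frequencies; the beat rate is |f₁ − f₂|.
|289.8 − 281.5| = 8.3 Hz.

8.3 Hz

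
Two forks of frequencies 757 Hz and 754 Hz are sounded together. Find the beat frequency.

f_beat = |f₁ − f₂|.
|757 − 754| = 3 Hz.

3 Hz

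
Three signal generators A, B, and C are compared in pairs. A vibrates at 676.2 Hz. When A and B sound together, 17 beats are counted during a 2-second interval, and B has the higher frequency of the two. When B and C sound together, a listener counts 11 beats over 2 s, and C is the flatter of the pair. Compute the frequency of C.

679.2 Hz

A–B: Beat frequency = 17/2 = 8.5 Hz.
B is above A, so f_B = 676.2 + 8.5 = 684.7 Hz.
B–C: Beat frequency = 11/2 = 5.5 Hz.
C is below B, so f_C = 684.7 − 5.5 = 679.2 Hz.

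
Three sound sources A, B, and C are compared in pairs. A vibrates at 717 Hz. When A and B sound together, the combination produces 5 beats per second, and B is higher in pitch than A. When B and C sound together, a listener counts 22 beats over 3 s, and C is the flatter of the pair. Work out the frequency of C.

714.6667 Hz

B is above A, so f_B = 717 + 5 = 722 Hz.
B–C: Beat frequency = 22/3 = 7.3333 Hz.
C is below B, so f_C = 722 − 7.3333 = 714.6667 Hz.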